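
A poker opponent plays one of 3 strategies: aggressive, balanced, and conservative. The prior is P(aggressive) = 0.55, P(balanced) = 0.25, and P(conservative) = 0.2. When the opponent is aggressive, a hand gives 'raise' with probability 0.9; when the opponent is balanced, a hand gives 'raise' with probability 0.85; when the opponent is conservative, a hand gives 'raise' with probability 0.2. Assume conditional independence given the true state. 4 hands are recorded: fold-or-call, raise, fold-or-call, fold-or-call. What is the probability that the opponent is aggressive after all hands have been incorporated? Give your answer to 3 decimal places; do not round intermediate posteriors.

0.023

Apply Bayes' rule sequentially, carrying P(aggressive) forward.
After 'fold-or-call': normaliser = 0.1·0.5500 + 0.15·0.2500 + 0.8·0.2000; P(aggressive) ≈ 0.2178, P(balanced) ≈ 0.1485, P(conservative) ≈ 0.6337
After 'raise': normaliser = 0.9·0.2178 + 0.85·0.1485 + 0.2·0.6337; P(aggressive) ≈ 0.4366, P(balanced) ≈ 0.2811, P(conservative) ≈ 0.2822
After 'fold-or-call': normaliser = 0.1·0.4366 + 0.15·0.2811 + 0.8·0.2822; P(aggressive) ≈ 0.1401, P(balanced) ≈ 0.1353, P(conservative) ≈ 0.7246
After 'fold-or-call': normaliser = 0.1·0.1401 + 0.15·0.1353 + 0.8·0.7246; P(aggressive) ≈ 0.0228, P(balanced) ≈ 0.0331, P(conservative) ≈ 0.9441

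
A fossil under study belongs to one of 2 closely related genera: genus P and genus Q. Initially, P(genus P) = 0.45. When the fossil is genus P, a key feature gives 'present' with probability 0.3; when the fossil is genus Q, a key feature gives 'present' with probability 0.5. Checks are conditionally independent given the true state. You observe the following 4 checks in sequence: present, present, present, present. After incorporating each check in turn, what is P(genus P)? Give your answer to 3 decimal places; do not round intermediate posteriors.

Each posterior becomes the prior for the next update.
After 'present': P(genus P) = 0.3·0.4500 / (0.3·0.4500 + 0.5·0.5500) ≈ 0.3293
After 'present': P(genus P) = 0.3·0.3293 / (0.3·0.3293 + 0.5·0.6707) ≈ 0.2275
After 'present': P(genus P) = 0.3·0.2275 / (0.3·0.2275 + 0.5·0.7725) ≈ 0.1502
After 'present': P(genus P) = 0.3·0.1502 / (0.3·0.1502 + 0.5·0.8498) ≈ 0.0959

0.096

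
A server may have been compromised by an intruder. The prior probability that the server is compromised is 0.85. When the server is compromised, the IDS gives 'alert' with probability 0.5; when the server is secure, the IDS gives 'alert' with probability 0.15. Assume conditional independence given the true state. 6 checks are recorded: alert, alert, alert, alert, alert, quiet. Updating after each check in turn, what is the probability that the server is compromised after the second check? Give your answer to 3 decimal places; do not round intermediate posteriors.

0.984

After 'alert': P(compromised) = 0.5·0.8500 / (0.5·0.8500 + 0.15·0.1500) ≈ 0.9497
After 'alert': P(compromised) = 0.5·0.9497 / (0.5·0.9497 + 0.15·0.0503) ≈ 0.9844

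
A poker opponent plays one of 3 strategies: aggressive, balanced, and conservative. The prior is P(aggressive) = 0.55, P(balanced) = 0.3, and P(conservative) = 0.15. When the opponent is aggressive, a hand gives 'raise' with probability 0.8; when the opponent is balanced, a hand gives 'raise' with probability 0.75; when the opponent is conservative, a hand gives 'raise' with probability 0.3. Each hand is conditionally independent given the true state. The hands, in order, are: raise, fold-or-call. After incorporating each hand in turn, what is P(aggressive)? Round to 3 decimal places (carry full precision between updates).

After 'raise': normaliser = 0.8·0.5500 + 0.75·0.3000 + 0.3·0.1500; P(aggressive) ≈ 0.6197, P(balanced) ≈ 0.3169, P(conservative) ≈ 0.0634
After 'fold-or-call': normaliser = 0.2·0.6197 + 0.25·0.3169 + 0.7·0.0634; P(aggressive) ≈ 0.5007, P(balanced) ≈ 0.3201, P(conservative) ≈ 0.1792

0.501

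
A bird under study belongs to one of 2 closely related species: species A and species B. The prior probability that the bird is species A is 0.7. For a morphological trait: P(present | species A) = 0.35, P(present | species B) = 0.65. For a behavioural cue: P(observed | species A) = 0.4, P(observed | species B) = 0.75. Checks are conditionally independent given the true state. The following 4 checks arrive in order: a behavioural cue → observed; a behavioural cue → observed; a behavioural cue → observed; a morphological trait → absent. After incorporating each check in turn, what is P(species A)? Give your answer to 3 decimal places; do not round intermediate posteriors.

After a behavioural cue='observed': P(species A) = 0.4·0.7000 / (0.4·0.7000 + 0.75·0.3000) ≈ 0.5545
After a behavioural cue='observed': P(species A) = 0.4·0.5545 / (0.4·0.5545 + 0.75·0.4455) ≈ 0.3989
After a behavioural cue='observed': P(species A) = 0.4·0.3989 / (0.4·0.3989 + 0.75·0.6011) ≈ 0.2614
After a morphological trait='absent': P(species A) = 0.65·0.2614 / (0.65·0.2614 + 0.35·0.7386) ≈ 0.3966

0.397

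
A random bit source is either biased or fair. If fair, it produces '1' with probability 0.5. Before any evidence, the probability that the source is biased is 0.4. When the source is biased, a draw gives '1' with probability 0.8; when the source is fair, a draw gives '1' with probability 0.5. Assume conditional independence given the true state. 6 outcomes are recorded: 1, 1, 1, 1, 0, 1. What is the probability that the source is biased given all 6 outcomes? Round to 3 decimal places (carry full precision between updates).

After '1': P(biased) = 0.8·0.4000 / (0.8·0.4000 + 0.5·0.6000) ≈ 0.5161
After '1': P(biased) = 0.8·0.5161 / (0.8·0.5161 + 0.5·0.4839) ≈ 0.6305
After '1': P(biased) = 0.8·0.6305 / (0.8·0.6305 + 0.5·0.3695) ≈ 0.7320
After '1': P(biased) = 0.8·0.7320 / (0.8·0.7320 + 0.5·0.2680) ≈ 0.8137
After '0': P(biased) = 0.2·0.8137 / (0.2·0.8137 + 0.5·0.1863) ≈ 0.6360
After '1': P(biased) = 0.8·0.6360 / (0.8·0.6360 + 0.5·0.3640) ≈ 0.7366

0.737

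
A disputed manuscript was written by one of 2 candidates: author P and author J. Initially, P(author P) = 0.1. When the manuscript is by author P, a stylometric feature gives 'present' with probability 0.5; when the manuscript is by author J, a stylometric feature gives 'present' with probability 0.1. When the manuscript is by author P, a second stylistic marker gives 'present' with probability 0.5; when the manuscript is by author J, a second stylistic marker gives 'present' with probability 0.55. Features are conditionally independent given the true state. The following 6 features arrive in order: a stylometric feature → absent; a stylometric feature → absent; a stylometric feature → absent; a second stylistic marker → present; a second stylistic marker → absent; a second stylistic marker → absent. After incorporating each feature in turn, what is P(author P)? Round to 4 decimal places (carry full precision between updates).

0.0209

After a stylometric feature='absent': P(author P) = 0.5·0.1000 / (0.5·0.1000 + 0.9·0.9000) ≈ 0.0581
After a stylometric feature='absent': P(author P) = 0.5·0.0581 / (0.5·0.0581 + 0.9·0.9419) ≈ 0.0332
After a stylometric feature='absent': P(author P) = 0.5·0.0332 / (0.5·0.0332 + 0.9·0.9668) ≈ 0.0187
After a second stylistic marker='present': P(author P) = 0.5·0.0187 / (0.5·0.0187 + 0.55·0.9813) ≈ 0.0170
After a second stylistic marker='absent': P(author P) = 0.5·0.0170 / (0.5·0.0170 + 0.45·0.9830) ≈ 0.0189
After a second stylistic marker='absent': P(author P) = 0.5·0.0189 / (0.5·0.0189 + 0.45·0.9811) ≈ 0.0209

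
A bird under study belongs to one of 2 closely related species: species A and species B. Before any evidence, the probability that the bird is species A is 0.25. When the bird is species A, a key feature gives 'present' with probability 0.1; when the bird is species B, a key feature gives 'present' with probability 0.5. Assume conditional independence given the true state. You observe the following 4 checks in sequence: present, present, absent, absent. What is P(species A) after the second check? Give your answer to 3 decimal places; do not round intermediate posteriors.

After 'present': P(species A) = 0.1·0.2500 / (0.1·0.2500 + 0.5·0.7500) ≈ 0.0625
After 'present': P(species A) = 0.1·0.0625 / (0.1·0.0625 + 0.5·0.9375) ≈ 0.0132

0.013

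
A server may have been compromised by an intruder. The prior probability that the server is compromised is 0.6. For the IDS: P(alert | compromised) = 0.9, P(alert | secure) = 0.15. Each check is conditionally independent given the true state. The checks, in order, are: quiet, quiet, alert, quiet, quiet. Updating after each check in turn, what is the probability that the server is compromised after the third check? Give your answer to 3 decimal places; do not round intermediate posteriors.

0.111

After 'quiet': P(compromised) = 0.1·0.6000 / (0.1·0.6000 + 0.85·0.4000) ≈ 0.1500
After 'quiet': P(compromised) = 0.1·0.1500 / (0.1·0.1500 + 0.85·0.8500) ≈ 0.0203
After 'alert': P(compromised) = 0.9·0.0203 / (0.9·0.0203 + 0.15·0.9797) ≈ 0.1108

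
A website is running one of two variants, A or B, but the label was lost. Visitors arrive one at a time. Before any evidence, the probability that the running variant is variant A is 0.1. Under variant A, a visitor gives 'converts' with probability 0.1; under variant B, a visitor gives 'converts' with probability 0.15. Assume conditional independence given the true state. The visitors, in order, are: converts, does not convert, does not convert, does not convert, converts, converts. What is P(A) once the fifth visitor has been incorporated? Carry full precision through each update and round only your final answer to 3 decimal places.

After 'converts': P(A) = 0.1·0.1000 / (0.1·0.1000 + 0.15·0.9000) ≈ 0.0690
After 'does not convert': P(A) = 0.9·0.0690 / (0.9·0.0690 + 0.85·0.9310) ≈ 0.0727
After 'does not convert': P(A) = 0.9·0.0727 / (0.9·0.0727 + 0.85·0.9273) ≈ 0.0767
After 'does not convert': P(A) = 0.9·0.0767 / (0.9·0.0767 + 0.85·0.9233) ≈ 0.0808
After 'converts': P(A) = 0.1·0.0808 / (0.1·0.0808 + 0.15·0.9192) ≈ 0.0554

0.055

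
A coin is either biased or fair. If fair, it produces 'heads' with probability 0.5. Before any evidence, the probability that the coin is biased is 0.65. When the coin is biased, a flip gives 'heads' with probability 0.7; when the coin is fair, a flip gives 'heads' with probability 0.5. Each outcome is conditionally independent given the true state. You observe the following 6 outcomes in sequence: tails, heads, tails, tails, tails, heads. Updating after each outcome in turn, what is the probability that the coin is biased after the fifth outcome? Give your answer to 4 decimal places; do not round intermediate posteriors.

0.2520

Each posterior becomes the prior for the next update.
After 'tails': P(biased) = 0.3·0.6500 / (0.3·0.6500 + 0.5·0.3500) ≈ 0.5270
After 'heads': P(biased) = 0.7·0.5270 / (0.7·0.5270 + 0.5·0.4730) ≈ 0.6094
After 'tails': P(biased) = 0.3·0.6094 / (0.3·0.6094 + 0.5·0.3906) ≈ 0.4835
After 'tails': P(biased) = 0.3·0.4835 / (0.3·0.4835 + 0.5·0.5165) ≈ 0.3596
After 'tails': P(biased) = 0.3·0.3596 / (0.3·0.3596 + 0.5·0.6404) ≈ 0.2520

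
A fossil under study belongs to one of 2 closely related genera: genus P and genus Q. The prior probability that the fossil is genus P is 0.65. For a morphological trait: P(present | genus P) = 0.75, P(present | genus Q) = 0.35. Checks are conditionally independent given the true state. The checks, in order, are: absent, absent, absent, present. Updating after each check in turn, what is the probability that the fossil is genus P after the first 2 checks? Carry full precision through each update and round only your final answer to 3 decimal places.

0.216

Apply Bayes' rule sequentially, carrying P(genus P) forward.
After 'absent': P(genus P) = 0.25·0.6500 / (0.25·0.6500 + 0.65·0.3500) ≈ 0.4167
After 'absent': P(genus P) = 0.25·0.4167 / (0.25·0.4167 + 0.65·0.5833) ≈ 0.2155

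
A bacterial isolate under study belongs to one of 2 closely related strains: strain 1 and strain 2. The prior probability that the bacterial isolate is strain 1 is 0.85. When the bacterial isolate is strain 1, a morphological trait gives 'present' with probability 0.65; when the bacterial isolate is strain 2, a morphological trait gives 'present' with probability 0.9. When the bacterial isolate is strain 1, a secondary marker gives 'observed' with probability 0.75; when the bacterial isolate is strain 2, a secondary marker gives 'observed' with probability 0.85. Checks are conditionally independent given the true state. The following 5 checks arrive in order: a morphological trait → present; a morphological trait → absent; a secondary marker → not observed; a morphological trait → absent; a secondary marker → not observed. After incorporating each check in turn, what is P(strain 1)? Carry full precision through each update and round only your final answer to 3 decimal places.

After a morphological trait='present': P(strain 1) = 0.65·0.8500 / (0.65·0.8500 + 0.9·0.1500) ≈ 0.8036
After a morphological trait='absent': P(strain 1) = 0.35·0.8036 / (0.35·0.8036 + 0.1·0.1964) ≈ 0.9347
After a secondary marker='not observed': P(strain 1) = 0.25·0.9347 / (0.25·0.9347 + 0.15·0.0653) ≈ 0.9598
After a morphological trait='absent': P(strain 1) = 0.35·0.9598 / (0.35·0.9598 + 0.1·0.0402) ≈ 0.9882
After a secondary marker='not observed': P(strain 1) = 0.25·0.9882 / (0.25·0.9882 + 0.15·0.0118) ≈ 0.9929

0.993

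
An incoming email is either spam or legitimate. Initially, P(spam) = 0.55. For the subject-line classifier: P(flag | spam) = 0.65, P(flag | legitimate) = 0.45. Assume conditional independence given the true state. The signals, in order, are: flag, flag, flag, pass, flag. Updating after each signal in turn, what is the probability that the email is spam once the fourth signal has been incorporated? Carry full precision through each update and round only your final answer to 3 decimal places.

Each posterior becomes the prior for the next update.
After 'flag': P(spam) = 0.65·0.5500 / (0.65·0.5500 + 0.45·0.4500) ≈ 0.6384
After 'flag': P(spam) = 0.65·0.6384 / (0.65·0.6384 + 0.45·0.3616) ≈ 0.7183
After 'flag': P(spam) = 0.65·0.7183 / (0.65·0.7183 + 0.45·0.2817) ≈ 0.7865
After 'pass': P(spam) = 0.35·0.7865 / (0.35·0.7865 + 0.55·0.2135) ≈ 0.7010

0.701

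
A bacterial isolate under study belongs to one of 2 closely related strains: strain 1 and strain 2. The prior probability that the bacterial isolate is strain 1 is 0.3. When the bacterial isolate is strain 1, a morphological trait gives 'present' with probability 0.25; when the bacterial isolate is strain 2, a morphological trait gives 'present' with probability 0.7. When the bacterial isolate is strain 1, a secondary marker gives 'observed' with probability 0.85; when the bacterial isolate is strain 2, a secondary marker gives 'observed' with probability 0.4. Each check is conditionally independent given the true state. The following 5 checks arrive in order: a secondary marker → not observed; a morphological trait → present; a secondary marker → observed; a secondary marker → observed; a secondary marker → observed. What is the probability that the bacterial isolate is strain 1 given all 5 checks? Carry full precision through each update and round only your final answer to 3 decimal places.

After a secondary marker='not observed': P(strain 1) = 0.15·0.3000 / (0.15·0.3000 + 0.6·0.7000) ≈ 0.0968
After a morphological trait='present': P(strain 1) = 0.25·0.0968 / (0.25·0.0968 + 0.7·0.9032) ≈ 0.0369
After a secondary marker='observed': P(strain 1) = 0.85·0.0369 / (0.85·0.0369 + 0.4·0.9631) ≈ 0.0752
After a secondary marker='observed': P(strain 1) = 0.85·0.0752 / (0.85·0.0752 + 0.4·0.9248) ≈ 0.1473
After a secondary marker='observed': P(strain 1) = 0.85·0.1473 / (0.85·0.1473 + 0.4·0.8527) ≈ 0.2686

0.269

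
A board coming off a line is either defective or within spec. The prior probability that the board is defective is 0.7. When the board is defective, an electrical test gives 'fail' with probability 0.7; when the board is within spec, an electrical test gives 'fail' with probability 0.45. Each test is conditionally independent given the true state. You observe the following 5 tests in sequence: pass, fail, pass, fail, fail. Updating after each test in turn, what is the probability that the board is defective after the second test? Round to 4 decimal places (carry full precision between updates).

0.6644

Each posterior becomes the prior for the next update.
After 'pass': P(defective) = 0.3·0.7000 / (0.3·0.7000 + 0.55·0.3000) ≈ 0.5600
After 'fail': P(defective) = 0.7·0.5600 / (0.7·0.5600 + 0.45·0.4400) ≈ 0.6644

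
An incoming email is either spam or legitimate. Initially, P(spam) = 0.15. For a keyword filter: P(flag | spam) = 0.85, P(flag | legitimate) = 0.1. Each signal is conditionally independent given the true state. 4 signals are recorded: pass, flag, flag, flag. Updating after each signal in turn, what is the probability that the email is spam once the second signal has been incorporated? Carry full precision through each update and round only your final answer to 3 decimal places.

After 'pass': P(spam) = 0.15·0.1500 / (0.15·0.1500 + 0.9·0.8500) ≈ 0.0286
After 'flag': P(spam) = 0.85·0.0286 / (0.85·0.0286 + 0.1·0.9714) ≈ 0.2000

0.200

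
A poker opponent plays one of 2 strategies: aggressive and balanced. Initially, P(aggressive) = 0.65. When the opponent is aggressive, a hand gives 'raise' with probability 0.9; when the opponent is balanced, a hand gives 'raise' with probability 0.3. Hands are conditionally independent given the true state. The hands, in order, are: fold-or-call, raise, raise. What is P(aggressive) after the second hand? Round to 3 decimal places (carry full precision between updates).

Apply Bayes' rule sequentially, carrying P(aggressive) forward.
After 'fold-or-call': P(aggressive) = 0.1·0.6500 / (0.1·0.6500 + 0.7·0.3500) ≈ 0.2097
After 'raise': P(aggressive) = 0.9·0.2097 / (0.9·0.2097 + 0.3·0.7903) ≈ 0.4432

0.443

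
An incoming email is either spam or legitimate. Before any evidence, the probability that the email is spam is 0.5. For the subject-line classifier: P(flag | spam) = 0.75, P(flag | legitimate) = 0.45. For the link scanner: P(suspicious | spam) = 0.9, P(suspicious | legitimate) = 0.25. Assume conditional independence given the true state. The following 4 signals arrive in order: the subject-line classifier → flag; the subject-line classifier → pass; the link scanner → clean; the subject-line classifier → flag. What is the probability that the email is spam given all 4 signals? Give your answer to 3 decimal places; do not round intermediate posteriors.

Each posterior becomes the prior for the next update.
After the subject-line classifier='flag': P(spam) = 0.75·0.5000 / (0.75·0.5000 + 0.45·0.5000) ≈ 0.6250
After the subject-line classifier='pass': P(spam) = 0.25·0.6250 / (0.25·0.6250 + 0.55·0.3750) ≈ 0.4310
After the link scanner='clean': P(spam) = 0.1·0.4310 / (0.1·0.4310 + 0.75·0.5690) ≈ 0.0917
After the subject-line classifier='flag': P(spam) = 0.75·0.0917 / (0.75·0.0917 + 0.45·0.9083) ≈ 0.1441

0.144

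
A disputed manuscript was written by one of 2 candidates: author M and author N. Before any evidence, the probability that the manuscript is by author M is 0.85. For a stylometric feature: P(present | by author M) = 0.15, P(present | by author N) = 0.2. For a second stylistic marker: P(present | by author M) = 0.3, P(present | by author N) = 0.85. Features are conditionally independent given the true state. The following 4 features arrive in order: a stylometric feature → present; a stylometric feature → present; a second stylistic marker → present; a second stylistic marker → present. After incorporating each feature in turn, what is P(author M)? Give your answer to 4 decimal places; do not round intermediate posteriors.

0.2842

After a stylometric feature='present': P(author M) = 0.15·0.8500 / (0.15·0.8500 + 0.2·0.1500) ≈ 0.8095
After a stylometric feature='present': P(author M) = 0.15·0.8095 / (0.15·0.8095 + 0.2·0.1905) ≈ 0.7612
After a second stylistic marker='present': P(author M) = 0.3·0.7612 / (0.3·0.7612 + 0.85·0.2388) ≈ 0.5294
After a second stylistic marker='present': P(author M) = 0.3·0.5294 / (0.3·0.5294 + 0.85·0.4706) ≈ 0.2842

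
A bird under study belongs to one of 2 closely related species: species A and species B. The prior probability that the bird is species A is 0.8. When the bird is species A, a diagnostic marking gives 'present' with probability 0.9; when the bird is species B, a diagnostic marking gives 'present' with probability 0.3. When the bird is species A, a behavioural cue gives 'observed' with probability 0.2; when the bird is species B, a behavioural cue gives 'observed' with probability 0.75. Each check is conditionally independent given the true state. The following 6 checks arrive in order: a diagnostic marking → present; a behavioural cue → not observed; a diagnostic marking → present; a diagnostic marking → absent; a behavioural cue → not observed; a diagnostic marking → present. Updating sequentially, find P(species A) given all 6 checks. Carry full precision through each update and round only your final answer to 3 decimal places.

After a diagnostic marking='present': P(species A) = 0.9·0.8000 / (0.9·0.8000 + 0.3·0.2000) ≈ 0.9231
After a behavioural cue='not observed': P(species A) = 0.8·0.9231 / (0.8·0.9231 + 0.25·0.0769) ≈ 0.9746
After a diagnostic marking='present': P(species A) = 0.9·0.9746 / (0.9·0.9746 + 0.3·0.0254) ≈ 0.9914
After a diagnostic marking='absent': P(species A) = 0.1·0.9914 / (0.1·0.9914 + 0.7·0.0086) ≈ 0.9427
After a behavioural cue='not observed': P(species A) = 0.8·0.9427 / (0.8·0.9427 + 0.25·0.0573) ≈ 0.9814
After a diagnostic marking='present': P(species A) = 0.9·0.9814 / (0.9·0.9814 + 0.3·0.0186) ≈ 0.9937

0.994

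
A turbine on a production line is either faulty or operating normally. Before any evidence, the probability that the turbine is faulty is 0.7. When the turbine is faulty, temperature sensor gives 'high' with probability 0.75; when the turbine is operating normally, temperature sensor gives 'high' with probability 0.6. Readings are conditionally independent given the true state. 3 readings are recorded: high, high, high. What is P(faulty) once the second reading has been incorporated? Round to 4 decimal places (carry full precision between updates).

0.7848

After 'high': P(faulty) = 0.75·0.7000 / (0.75·0.7000 + 0.6·0.3000) ≈ 0.7447
After 'high': P(faulty) = 0.75·0.7447 / (0.75·0.7447 + 0.6·0.2553) ≈ 0.7848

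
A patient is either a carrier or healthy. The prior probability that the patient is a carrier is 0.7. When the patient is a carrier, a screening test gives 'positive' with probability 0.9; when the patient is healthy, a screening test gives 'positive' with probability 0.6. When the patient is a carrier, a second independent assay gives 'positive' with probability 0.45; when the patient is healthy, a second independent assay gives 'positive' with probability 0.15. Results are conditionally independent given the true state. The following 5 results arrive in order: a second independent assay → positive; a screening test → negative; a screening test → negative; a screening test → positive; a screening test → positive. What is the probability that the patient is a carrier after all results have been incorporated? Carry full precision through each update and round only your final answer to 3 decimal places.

Each posterior becomes the prior for the next update.
After a second independent assay='positive': P(carrier) = 0.45·0.7000 / (0.45·0.7000 + 0.15·0.3000) ≈ 0.8750
After a screening test='negative': P(carrier) = 0.1·0.8750 / (0.1·0.8750 + 0.4·0.1250) ≈ 0.6364
After a screening test='negative': P(carrier) = 0.1·0.6364 / (0.1·0.6364 + 0.4·0.3636) ≈ 0.3043
After a screening test='positive': P(carrier) = 0.9·0.3043 / (0.9·0.3043 + 0.6·0.6957) ≈ 0.3962
After a screening test='positive': P(carrier) = 0.9·0.3962 / (0.9·0.3962 + 0.6·0.6038) ≈ 0.4961

0.496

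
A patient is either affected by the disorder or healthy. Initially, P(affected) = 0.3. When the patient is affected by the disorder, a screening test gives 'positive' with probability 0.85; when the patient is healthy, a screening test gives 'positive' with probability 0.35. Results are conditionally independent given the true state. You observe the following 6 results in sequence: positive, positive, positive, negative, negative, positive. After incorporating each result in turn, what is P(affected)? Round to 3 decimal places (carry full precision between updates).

0.443

After 'positive': P(affected) = 0.85·0.3000 / (0.85·0.3000 + 0.35·0.7000) ≈ 0.5100
After 'positive': P(affected) = 0.85·0.5100 / (0.85·0.5100 + 0.35·0.4900) ≈ 0.7165
After 'positive': P(affected) = 0.85·0.7165 / (0.85·0.7165 + 0.35·0.2835) ≈ 0.8599
After 'negative': P(affected) = 0.15·0.8599 / (0.15·0.8599 + 0.65·0.1401) ≈ 0.5862
After 'negative': P(affected) = 0.15·0.5862 / (0.15·0.5862 + 0.65·0.4138) ≈ 0.2464
After 'positive': P(affected) = 0.85·0.2464 / (0.85·0.2464 + 0.35·0.7536) ≈ 0.4426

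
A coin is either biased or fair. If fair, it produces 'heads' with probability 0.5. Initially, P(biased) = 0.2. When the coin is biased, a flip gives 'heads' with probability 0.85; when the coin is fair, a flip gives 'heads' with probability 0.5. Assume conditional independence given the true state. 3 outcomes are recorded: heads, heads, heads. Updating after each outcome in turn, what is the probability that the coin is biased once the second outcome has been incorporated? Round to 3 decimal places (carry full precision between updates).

0.419

After 'heads': P(biased) = 0.85·0.2000 / (0.85·0.2000 + 0.5·0.8000) ≈ 0.2982
After 'heads': P(biased) = 0.85·0.2982 / (0.85·0.2982 + 0.5·0.7018) ≈ 0.4194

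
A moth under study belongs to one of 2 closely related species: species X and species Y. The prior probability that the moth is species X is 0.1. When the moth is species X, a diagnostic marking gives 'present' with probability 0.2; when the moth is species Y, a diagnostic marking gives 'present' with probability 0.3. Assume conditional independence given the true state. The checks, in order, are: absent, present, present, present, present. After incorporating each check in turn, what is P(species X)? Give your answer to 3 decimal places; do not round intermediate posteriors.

0.024

Each posterior becomes the prior for the next update.
After 'absent': P(species X) = 0.8·0.1000 / (0.8·0.1000 + 0.7·0.9000) ≈ 0.1127
After 'present': P(species X) = 0.2·0.1127 / (0.2·0.1127 + 0.3·0.8873) ≈ 0.0780
After 'present': P(species X) = 0.2·0.0780 / (0.2·0.0780 + 0.3·0.9220) ≈ 0.0534
After 'present': P(species X) = 0.2·0.0534 / (0.2·0.0534 + 0.3·0.9466) ≈ 0.0363
After 'present': P(species X) = 0.2·0.0363 / (0.2·0.0363 + 0.3·0.9637) ≈ 0.0245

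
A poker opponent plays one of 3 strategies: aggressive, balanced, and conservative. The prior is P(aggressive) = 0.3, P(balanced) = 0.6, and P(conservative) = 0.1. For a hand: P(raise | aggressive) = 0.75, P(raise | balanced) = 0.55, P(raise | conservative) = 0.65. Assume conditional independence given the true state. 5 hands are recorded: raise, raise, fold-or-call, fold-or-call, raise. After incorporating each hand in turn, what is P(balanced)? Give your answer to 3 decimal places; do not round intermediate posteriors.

After 'raise': normaliser = 0.75·0.3000 + 0.55·0.6000 + 0.65·0.1000; P(aggressive) ≈ 0.3629, P(balanced) ≈ 0.5323, P(conservative) ≈ 0.1048
After 'raise': normaliser = 0.75·0.3629 + 0.55·0.5323 + 0.65·0.1048; P(aggressive) ≈ 0.4299, P(balanced) ≈ 0.4624, P(conservative) ≈ 0.1076
After 'fold-or-call': normaliser = 0.25·0.4299 + 0.45·0.4624 + 0.35·0.1076; P(aggressive) ≈ 0.3043, P(balanced) ≈ 0.5891, P(conservative) ≈ 0.1067
After 'fold-or-call': normaliser = 0.25·0.3043 + 0.45·0.5891 + 0.35·0.1067; P(aggressive) ≈ 0.2010, P(balanced) ≈ 0.7004, P(conservative) ≈ 0.0986
After 'raise': normaliser = 0.75·0.2010 + 0.55·0.7004 + 0.65·0.0986; P(aggressive) ≈ 0.2512, P(balanced) ≈ 0.6420, P(conservative) ≈ 0.1068

0.642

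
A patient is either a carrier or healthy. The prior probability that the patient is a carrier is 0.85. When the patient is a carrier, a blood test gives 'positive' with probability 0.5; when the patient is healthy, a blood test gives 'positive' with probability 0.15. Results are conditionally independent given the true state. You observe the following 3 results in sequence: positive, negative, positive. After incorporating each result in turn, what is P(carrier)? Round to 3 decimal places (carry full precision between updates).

0.974

After 'positive': P(carrier) = 0.5·0.8500 / (0.5·0.8500 + 0.15·0.1500) ≈ 0.9497
After 'negative': P(carrier) = 0.5·0.9497 / (0.5·0.9497 + 0.85·0.0503) ≈ 0.9174
After 'positive': P(carrier) = 0.5·0.9174 / (0.5·0.9174 + 0.15·0.0826) ≈ 0.9737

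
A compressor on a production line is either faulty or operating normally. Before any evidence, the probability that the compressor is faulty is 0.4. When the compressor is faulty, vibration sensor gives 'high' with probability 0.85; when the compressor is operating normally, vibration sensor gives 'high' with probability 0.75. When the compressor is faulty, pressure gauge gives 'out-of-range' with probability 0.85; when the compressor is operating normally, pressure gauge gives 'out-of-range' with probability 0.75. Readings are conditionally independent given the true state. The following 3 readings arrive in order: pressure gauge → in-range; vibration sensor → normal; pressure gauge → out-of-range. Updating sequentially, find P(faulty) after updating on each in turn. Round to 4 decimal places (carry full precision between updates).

0.2138

After pressure gauge='in-range': P(faulty) = 0.15·0.4000 / (0.15·0.4000 + 0.25·0.6000) ≈ 0.2857
After vibration sensor='normal': P(faulty) = 0.15·0.2857 / (0.15·0.2857 + 0.25·0.7143) ≈ 0.1935
After pressure gauge='out-of-range': P(faulty) = 0.85·0.1935 / (0.85·0.1935 + 0.75·0.8065) ≈ 0.2138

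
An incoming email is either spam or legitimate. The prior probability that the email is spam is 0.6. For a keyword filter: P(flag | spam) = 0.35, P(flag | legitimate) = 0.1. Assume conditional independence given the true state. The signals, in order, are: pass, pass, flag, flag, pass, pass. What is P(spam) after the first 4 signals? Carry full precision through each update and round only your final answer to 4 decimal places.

After 'pass': P(spam) = 0.65·0.6000 / (0.65·0.6000 + 0.9·0.4000) ≈ 0.5200
After 'pass': P(spam) = 0.65·0.5200 / (0.65·0.5200 + 0.9·0.4800) ≈ 0.4390
After 'flag': P(spam) = 0.35·0.4390 / (0.35·0.4390 + 0.1·0.5610) ≈ 0.7325
After 'flag': P(spam) = 0.35·0.7325 / (0.35·0.7325 + 0.1·0.2675) ≈ 0.9055

0.9055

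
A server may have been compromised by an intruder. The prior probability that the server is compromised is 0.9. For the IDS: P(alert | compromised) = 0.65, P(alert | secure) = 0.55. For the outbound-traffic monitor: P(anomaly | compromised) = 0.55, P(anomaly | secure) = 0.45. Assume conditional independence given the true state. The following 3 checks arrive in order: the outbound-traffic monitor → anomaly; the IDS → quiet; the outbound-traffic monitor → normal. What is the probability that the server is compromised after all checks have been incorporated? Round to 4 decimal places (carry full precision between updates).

0.8750

After the outbound-traffic monitor='anomaly': P(compromised) = 0.55·0.9000 / (0.55·0.9000 + 0.45·0.1000) ≈ 0.9167
After the IDS='quiet': P(compromised) = 0.35·0.9167 / (0.35·0.9167 + 0.45·0.0833) ≈ 0.8953
After the outbound-traffic monitor='normal': P(compromised) = 0.45·0.8953 / (0.45·0.8953 + 0.55·0.1047) ≈ 0.8750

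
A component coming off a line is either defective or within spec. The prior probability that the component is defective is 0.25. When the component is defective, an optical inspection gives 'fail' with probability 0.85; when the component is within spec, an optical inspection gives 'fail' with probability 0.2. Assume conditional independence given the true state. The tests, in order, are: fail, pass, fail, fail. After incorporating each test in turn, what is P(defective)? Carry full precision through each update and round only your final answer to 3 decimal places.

Each posterior becomes the prior for the next update.
After 'fail': P(defective) = 0.85·0.2500 / (0.85·0.2500 + 0.2·0.7500) ≈ 0.5862
After 'pass': P(defective) = 0.15·0.5862 / (0.15·0.5862 + 0.8·0.4138) ≈ 0.2099
After 'fail': P(defective) = 0.85·0.2099 / (0.85·0.2099 + 0.2·0.7901) ≈ 0.5303
After 'fail': P(defective) = 0.85·0.5303 / (0.85·0.5303 + 0.2·0.4697) ≈ 0.8275

0.828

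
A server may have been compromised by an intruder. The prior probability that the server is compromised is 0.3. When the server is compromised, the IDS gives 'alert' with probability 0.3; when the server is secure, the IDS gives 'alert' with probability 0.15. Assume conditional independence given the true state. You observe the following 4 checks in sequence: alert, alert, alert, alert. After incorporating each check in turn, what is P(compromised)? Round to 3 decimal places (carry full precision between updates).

After 'alert': P(compromised) = 0.3·0.3000 / (0.3·0.3000 + 0.15·0.7000) ≈ 0.4615
After 'alert': P(compromised) = 0.3·0.4615 / (0.3·0.4615 + 0.15·0.5385) ≈ 0.6316
After 'alert': P(compromised) = 0.3·0.6316 / (0.3·0.6316 + 0.15·0.3684) ≈ 0.7742
After 'alert': P(compromised) = 0.3·0.7742 / (0.3·0.7742 + 0.15·0.2258) ≈ 0.8727

0.873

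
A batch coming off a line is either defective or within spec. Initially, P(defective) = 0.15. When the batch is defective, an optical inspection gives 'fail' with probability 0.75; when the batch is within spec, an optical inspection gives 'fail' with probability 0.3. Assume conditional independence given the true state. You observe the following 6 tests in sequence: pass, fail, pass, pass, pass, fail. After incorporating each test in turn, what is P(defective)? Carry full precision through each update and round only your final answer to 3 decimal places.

0.018

After 'pass': P(defective) = 0.25·0.1500 / (0.25·0.1500 + 0.7·0.8500) ≈ 0.0593
After 'fail': P(defective) = 0.75·0.0593 / (0.75·0.0593 + 0.3·0.9407) ≈ 0.1361
After 'pass': P(defective) = 0.25·0.1361 / (0.25·0.1361 + 0.7·0.8639) ≈ 0.0533
After 'pass': P(defective) = 0.25·0.0533 / (0.25·0.0533 + 0.7·0.9467) ≈ 0.0197
After 'pass': P(defective) = 0.25·0.0197 / (0.25·0.0197 + 0.7·0.9803) ≈ 0.0071
After 'fail': P(defective) = 0.75·0.0071 / (0.75·0.0071 + 0.3·0.9929) ≈ 0.0176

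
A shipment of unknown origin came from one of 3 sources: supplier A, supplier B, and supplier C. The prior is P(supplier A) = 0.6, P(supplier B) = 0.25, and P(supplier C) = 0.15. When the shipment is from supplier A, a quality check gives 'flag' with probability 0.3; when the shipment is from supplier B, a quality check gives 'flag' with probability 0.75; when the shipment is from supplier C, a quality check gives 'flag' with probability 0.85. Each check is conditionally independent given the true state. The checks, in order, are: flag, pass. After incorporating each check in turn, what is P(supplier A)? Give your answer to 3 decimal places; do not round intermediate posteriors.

0.656

After 'flag': normaliser = 0.3·0.6000 + 0.75·0.2500 + 0.85·0.1500; P(supplier A) ≈ 0.3636, P(supplier B) ≈ 0.3788, P(supplier C) ≈ 0.2576
After 'pass': normaliser = 0.7·0.3636 + 0.25·0.3788 + 0.15·0.2576; P(supplier A) ≈ 0.6562, P(supplier B) ≈ 0.2441, P(supplier C) ≈ 0.0996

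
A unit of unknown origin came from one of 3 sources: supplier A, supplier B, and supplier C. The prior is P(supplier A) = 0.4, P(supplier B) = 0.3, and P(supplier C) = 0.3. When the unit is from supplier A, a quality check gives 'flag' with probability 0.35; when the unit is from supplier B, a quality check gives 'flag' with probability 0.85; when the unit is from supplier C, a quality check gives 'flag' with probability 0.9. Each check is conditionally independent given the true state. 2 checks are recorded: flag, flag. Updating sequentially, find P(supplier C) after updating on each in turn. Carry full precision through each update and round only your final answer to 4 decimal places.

0.4776

After 'flag': normaliser = 0.35·0.4000 + 0.85·0.3000 + 0.9·0.3000; P(supplier A) ≈ 0.2105, P(supplier B) ≈ 0.3835, P(supplier C) ≈ 0.4060
After 'flag': normaliser = 0.35·0.2105 + 0.85·0.3835 + 0.9·0.4060; P(supplier A) ≈ 0.0963, P(supplier B) ≈ 0.4260, P(supplier C) ≈ 0.4776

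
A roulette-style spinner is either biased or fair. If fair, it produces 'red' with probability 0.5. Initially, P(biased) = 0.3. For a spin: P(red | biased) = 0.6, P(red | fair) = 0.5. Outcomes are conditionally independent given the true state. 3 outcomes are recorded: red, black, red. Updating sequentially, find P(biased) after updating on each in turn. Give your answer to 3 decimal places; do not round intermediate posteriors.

0.331

Each posterior becomes the prior for the next update.
After 'red': P(biased) = 0.6·0.3000 / (0.6·0.3000 + 0.5·0.7000) ≈ 0.3396
After 'black': P(biased) = 0.4·0.3396 / (0.4·0.3396 + 0.5·0.6604) ≈ 0.2915
After 'red': P(biased) = 0.6·0.2915 / (0.6·0.2915 + 0.5·0.7085) ≈ 0.3305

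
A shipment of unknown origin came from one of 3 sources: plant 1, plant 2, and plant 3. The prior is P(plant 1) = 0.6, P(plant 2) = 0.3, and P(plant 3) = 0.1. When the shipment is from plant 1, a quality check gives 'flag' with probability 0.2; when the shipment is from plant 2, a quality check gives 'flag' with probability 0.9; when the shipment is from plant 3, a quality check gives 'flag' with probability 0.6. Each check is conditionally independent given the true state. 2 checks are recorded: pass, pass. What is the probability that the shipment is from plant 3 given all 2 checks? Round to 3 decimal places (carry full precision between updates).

Apply Bayes' rule sequentially, carrying P(plant 3) forward.
After 'pass': normaliser = 0.8·0.6000 + 0.1·0.3000 + 0.4·0.1000; P(plant 1) ≈ 0.8727, P(plant 2) ≈ 0.0545, P(plant 3) ≈ 0.0727
After 'pass': normaliser = 0.8·0.8727 + 0.1·0.0545 + 0.4·0.0727; P(plant 1) ≈ 0.9529, P(plant 2) ≈ 0.0074, P(plant 3) ≈ 0.0397

0.040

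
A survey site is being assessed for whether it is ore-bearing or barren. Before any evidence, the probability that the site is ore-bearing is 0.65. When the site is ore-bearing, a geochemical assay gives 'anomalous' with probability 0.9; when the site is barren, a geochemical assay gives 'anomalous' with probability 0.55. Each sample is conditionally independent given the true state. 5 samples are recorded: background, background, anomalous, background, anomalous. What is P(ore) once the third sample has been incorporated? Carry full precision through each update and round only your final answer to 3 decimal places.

0.130

After 'background': P(ore) = 0.1·0.6500 / (0.1·0.6500 + 0.45·0.3500) ≈ 0.2921
After 'background': P(ore) = 0.1·0.2921 / (0.1·0.2921 + 0.45·0.7079) ≈ 0.0840
After 'anomalous': P(ore) = 0.9·0.0840 / (0.9·0.0840 + 0.55·0.9160) ≈ 0.1305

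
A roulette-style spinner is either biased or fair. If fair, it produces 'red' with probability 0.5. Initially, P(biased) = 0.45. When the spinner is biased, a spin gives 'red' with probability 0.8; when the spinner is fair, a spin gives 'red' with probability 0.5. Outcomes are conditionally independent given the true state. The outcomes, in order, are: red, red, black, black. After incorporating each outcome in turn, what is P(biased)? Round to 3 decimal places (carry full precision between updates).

After 'red': P(biased) = 0.8·0.4500 / (0.8·0.4500 + 0.5·0.5500) ≈ 0.5669
After 'red': P(biased) = 0.8·0.5669 / (0.8·0.5669 + 0.5·0.4331) ≈ 0.6769
After 'black': P(biased) = 0.2·0.6769 / (0.2·0.6769 + 0.5·0.3231) ≈ 0.4559
After 'black': P(biased) = 0.2·0.4559 / (0.2·0.4559 + 0.5·0.5441) ≈ 0.2510

0.251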